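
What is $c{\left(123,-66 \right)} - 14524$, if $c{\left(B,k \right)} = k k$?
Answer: $-10168$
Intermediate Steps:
$c{\left(B,k \right)} = k^{2}$
$c{\left(123,-66 \right)} - 14524 = \left(-66\right)^{2} - 14524 = 4356 - 14524 = -10168$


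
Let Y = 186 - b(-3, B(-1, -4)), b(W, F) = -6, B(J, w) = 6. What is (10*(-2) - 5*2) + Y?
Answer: 162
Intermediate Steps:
Y = 192 (Y = 186 - 1*(-6) = 186 + 6 = 192)
(10*(-2) - 5*2) + Y = (10*(-2) - 5*2) + 192 = (-20 - 10) + 192 = -30 + 192 = 162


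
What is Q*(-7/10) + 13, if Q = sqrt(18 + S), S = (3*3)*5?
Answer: 13 - 21*sqrt(7)/10 ≈ 7.4439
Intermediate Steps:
S = 45 (S = 9*5 = 45)
Q = 3*sqrt(7) (Q = sqrt(18 + 45) = sqrt(63) = 3*sqrt(7) ≈ 7.9373)
Q*(-7/10) + 13 = (3*sqrt(7))*(-7/10) + 13 = -21*sqrt(7)/10 + 13 = 13 - 21*sqrt(7)/10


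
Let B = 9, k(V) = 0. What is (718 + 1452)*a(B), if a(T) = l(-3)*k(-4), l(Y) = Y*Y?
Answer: 0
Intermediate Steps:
l(Y) = Y**2
a(T) = 0 (a(T) = (-3)**2*0 = 9*0 = 0)
(718 + 1452)*a(B) = (718 + 1452)*0 = 2170*0 = 0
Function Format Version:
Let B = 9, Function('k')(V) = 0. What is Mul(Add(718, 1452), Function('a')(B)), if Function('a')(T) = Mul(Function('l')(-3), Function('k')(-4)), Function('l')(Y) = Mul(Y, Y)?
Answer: 0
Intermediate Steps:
Function('l')(Y) = Pow(Y, 2)
Function('a')(T) = 0 (Function('a')(T) = Mul(Pow(-3, 2), 0) = Mul(9, 0) = 0)
Mul(Add(718, 1452), Function('a')(B)) = Mul(Add(718, 1452), 0) = Mul(2170, 0) = 0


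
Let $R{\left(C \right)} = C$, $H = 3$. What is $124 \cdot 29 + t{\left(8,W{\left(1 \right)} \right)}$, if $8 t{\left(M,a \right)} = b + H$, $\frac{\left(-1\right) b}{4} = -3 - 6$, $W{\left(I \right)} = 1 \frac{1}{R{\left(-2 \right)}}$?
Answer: $\frac{28807}{8} \approx 3600.9$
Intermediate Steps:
$W{\left(I \right)} = - \frac{1}{2}$ ($W{\left(I \right)} = 1 \frac{1}{-2} = 1 \left(- \frac{1}{2}\right) = - \frac{1}{2}$)
$b = 36$ ($b = - 4 \left(-3 - 6\right) = \left(-4\right) \left(-9\right) = 36$)
$t{\left(M,a \right)} = \frac{39}{8}$ ($t{\left(M,a \right)} = \frac{36 + 3}{8} = \frac{1}{8} \cdot 39 = \frac{39}{8}$)
$124 \cdot 29 + t{\left(8,W{\left(1 \right)} \right)} = 124 \cdot 29 + \frac{39}{8} = 3596 + \frac{39}{8} = \frac{28807}{8}$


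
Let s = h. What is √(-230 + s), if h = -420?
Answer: 5*I*√26 ≈ 25.495*I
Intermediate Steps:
s = -420
√(-230 + s) = √(-230 - 420) = √(-650) = 5*I*√26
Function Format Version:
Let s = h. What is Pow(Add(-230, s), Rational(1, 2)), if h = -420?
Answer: Mul(5, I, Pow(26, Rational(1, 2))) ≈ Mul(25.495, I)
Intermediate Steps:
s = -420
Pow(Add(-230, s), Rational(1, 2)) = Pow(Add(-230, -420), Rational(1, 2)) = Pow(-650, Rational(1, 2)) = Mul(5, I, Pow(26, Rational(1, 2)))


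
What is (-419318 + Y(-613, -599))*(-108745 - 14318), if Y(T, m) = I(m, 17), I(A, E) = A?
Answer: 51676245771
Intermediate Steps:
Y(T, m) = m
(-419318 + Y(-613, -599))*(-108745 - 14318) = (-419318 - 599)*(-108745 - 14318) = -419917*(-123063) = 51676245771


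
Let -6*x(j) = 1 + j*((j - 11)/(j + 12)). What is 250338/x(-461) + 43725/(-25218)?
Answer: 629547823223/202811562 ≈ 3104.1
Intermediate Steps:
x(j) = -⅙ - j*(-11 + j)/(6*(12 + j)) (x(j) = -(1 + j*((j - 11)/(j + 12)))/6 = -(1 + j*((-11 + j)/(12 + j)))/6 = -(1 + j*(-11 + j)/(12 + j))/6 = -⅙ - j*(-11 + j)/(6*(12 + j)))
250338/x(-461) + 43725/(-25218) = 250338/(((-12 - 1*(-461)² + 10*(-461))/(6*(12 - 461)))) + 43725/(-25218) = 250338/(((⅙)*(-12 - 1*212521 - 4610)/(-449))) + 43725*(-1/25218) = 250338/(((⅙)*(-1/449)*(-12 - 212521 - 4610))) - 14575/8406 = 250338/(((⅙)*(-1/449)*(-217143))) - 14575/8406 = 250338/(72381/898) - 14575/8406 = 250338*(898/72381) - 14575/8406 = 74934508/24127 - 14575/8406 = 629547823223/202811562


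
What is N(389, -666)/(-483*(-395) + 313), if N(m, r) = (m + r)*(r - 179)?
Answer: 234065/191098 ≈ 1.2248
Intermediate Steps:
N(m, r) = (-179 + r)*(m + r) (N(m, r) = (m + r)*(-179 + r) = (-179 + r)*(m + r))
N(389, -666)/(-483*(-395) + 313) = ((-666)² - 179*389 - 179*(-666) + 389*(-666))/(-483*(-395) + 313) = (443556 - 69631 + 119214 - 259074)/(190785 + 313) = 234065/191098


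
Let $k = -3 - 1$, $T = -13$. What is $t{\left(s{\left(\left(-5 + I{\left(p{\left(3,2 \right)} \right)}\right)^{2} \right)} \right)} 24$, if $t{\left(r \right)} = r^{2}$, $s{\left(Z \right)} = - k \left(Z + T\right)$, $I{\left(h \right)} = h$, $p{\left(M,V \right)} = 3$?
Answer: $31104$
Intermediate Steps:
$k = -4$ ($k = -3 - 1 = -4$)
$s{\left(Z \right)} = -52 + 4 Z$ ($s{\left(Z \right)} = - \left(-4\right) \left(Z - 13\right) = - \left(-4\right) \left(-13 + Z\right) = - (52 - 4 Z) = -52 + 4 Z$)
$t{\left(s{\left(\left(-5 + I{\left(p{\left(3,2 \right)} \right)}\right)^{2} \right)} \right)} 24 = \left(-52 + 4 \left(-5 + 3\right)^{2}\right)^{2} \cdot 24 = \left(-52 + 4 \left(-2\right)^{2}\right)^{2} \cdot 24 = \left(-52 + 4 \cdot 4\right)^{2} \cdot 24 = \left(-52 + 16\right)^{2} \cdot 24 = \left(-36\right)^{2} \cdot 24 = 1296 \cdot 24 = 31104$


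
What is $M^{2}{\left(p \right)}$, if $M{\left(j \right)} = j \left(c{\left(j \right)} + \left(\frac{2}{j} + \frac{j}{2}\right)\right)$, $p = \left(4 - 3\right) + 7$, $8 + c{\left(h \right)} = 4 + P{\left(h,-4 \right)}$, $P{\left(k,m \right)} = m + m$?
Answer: $3844$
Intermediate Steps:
$P{\left(k,m \right)} = 2 m$
$c{\left(h \right)} = -12$ ($c{\left(h \right)} = -8 + \left(4 + 2 \left(-4\right)\right) = -8 + \left(4 - 8\right) = -8 - 4 = -12$)
$p = 8$ ($p = 1 + 7 = 8$)
$M{\left(j \right)} = j \left(-12 + \frac{j}{2} + \frac{2}{j}\right)$ ($M{\left(j \right)} = j \left(-12 + \left(\frac{2}{j} + \frac{j}{2}\right)\right) = j \left(-12 + \left(\frac{j}{2} + \frac{2}{j}\right)\right) = j \left(-12 + \frac{j}{2} + \frac{2}{j}\right)$)
$M^{2}{\left(p \right)} = \left(2 + \frac{8^{2}}{2} - 96\right)^{2} = \left(2 + \frac{1}{2} \cdot 64 - 96\right)^{2} = \left(2 + 32 - 96\right)^{2} = \left(-62\right)^{2} = 3844$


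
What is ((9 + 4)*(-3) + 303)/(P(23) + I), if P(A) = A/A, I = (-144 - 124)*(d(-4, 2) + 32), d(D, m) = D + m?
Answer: -264/8039 ≈ -0.032840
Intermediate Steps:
I = -8040 (I = (-144 - 124)*((-4 + 2) + 32) = -268*(-2 + 32) = -268*30 = -8040)
P(A) = 1
((9 + 4)*(-3) + 303)/(P(23) + I) = ((9 + 4)*(-3) + 303)/(1 - 8040) = (13*(-3) + 303)/(-8039) = (-39 + 303)*(-1/8039) = 264*(-1/8039) = -264/8039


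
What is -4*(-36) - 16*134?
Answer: -2000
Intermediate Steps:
-4*(-36) - 16*134 = 144 - 2144 = -2000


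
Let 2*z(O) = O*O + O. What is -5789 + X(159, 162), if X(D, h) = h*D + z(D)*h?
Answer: 2080609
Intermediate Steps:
z(O) = O/2 + O²/2 (z(O) = (O*O + O)/2 = (O² + O)/2 = (O + O²)/2 = O/2 + O²/2)
X(D, h) = D*h + D*h*(1 + D)/2 (X(D, h) = h*D + (D*(1 + D)/2)*h = D*h + D*h*(1 + D)/2)
-5789 + X(159, 162) = -5789 + (½)*159*162*(3 + 159) = -5789 + (½)*159*162*162 = -5789 + 2086398 = 2080609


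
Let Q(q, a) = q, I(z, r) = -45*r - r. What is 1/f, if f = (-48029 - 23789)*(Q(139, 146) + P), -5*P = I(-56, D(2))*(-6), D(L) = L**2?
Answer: 5/29373562 ≈ 1.7022e-7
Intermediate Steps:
I(z, r) = -46*r
P = -1104/5 (P = -(-46*2**2)*(-6)/5 = -(-46*4)*(-6)/5 = -(-184)*(-6)/5 = -1/5*1104 = -1104/5 ≈ -220.80)
f = 29373562/5 (f = (-48029 - 23789)*(139 - 1104/5) = -71818*(-409/5) = 29373562/5 ≈ 5.8747e+6)
1/f = 1/(29373562/5) = 5/29373562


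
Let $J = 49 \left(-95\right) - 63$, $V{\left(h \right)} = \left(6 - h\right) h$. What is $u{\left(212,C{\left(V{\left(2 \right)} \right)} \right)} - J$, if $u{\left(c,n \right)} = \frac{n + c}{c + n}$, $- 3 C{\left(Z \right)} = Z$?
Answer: $4719$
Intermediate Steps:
$V{\left(h \right)} = h \left(6 - h\right)$
$C{\left(Z \right)} = - \frac{Z}{3}$
$u{\left(c,n \right)} = 1$ ($u{\left(c,n \right)} = \frac{c + n}{c + n} = 1$)
$J = -4718$ ($J = -4655 - 63 = -4718$)
$u{\left(212,C{\left(V{\left(2 \right)} \right)} \right)} - J = 1 - -4718 = 1 + 4718 = 4719$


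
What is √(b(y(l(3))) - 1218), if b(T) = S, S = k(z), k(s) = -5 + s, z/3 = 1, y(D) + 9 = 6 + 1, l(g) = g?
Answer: 2*I*√305 ≈ 34.928*I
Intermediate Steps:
y(D) = -2 (y(D) = -9 + (6 + 1) = -9 + 7 = -2)
z = 3 (z = 3*1 = 3)
S = -2 (S = -5 + 3 = -2)
b(T) = -2
√(b(y(l(3))) - 1218) = √(-2 - 1218) = √(-1220) = 2*I*√305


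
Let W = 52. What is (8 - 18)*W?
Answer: -520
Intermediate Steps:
(8 - 18)*W = (8 - 18)*52 = -10*52 = -520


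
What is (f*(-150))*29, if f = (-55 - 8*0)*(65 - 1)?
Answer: 15312000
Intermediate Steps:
f = -3520 (f = (-55 + 0)*64 = -55*64 = -3520)
(f*(-150))*29 = -3520*(-150)*29 = 528000*29 = 15312000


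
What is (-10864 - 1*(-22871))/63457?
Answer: 12007/63457 ≈ 0.18921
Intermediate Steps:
(-10864 - 1*(-22871))/63457 = (-10864 + 22871)*(1/63457) = 12007*(1/63457) = 12007/63457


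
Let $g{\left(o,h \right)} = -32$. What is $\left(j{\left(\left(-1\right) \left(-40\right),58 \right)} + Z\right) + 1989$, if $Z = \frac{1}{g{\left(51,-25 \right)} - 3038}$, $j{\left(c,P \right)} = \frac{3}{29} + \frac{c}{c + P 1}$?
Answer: $\frac{8679183299}{4362470} \approx 1989.5$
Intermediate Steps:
$j{\left(c,P \right)} = \frac{3}{29} + \frac{c}{P + c}$ ($j{\left(c,P \right)} = 3 \cdot \frac{1}{29} + \frac{c}{c + P} = \frac{3}{29} + \frac{c}{P + c}$)
$Z = - \frac{1}{3070}$ ($Z = \frac{1}{-32 - 3038} = \frac{1}{-3070} = - \frac{1}{3070} \approx -0.00032573$)
$\left(j{\left(\left(-1\right) \left(-40\right),58 \right)} + Z\right) + 1989 = \left(\frac{3 \cdot 58 + 32 \left(\left(-1\right) \left(-40\right)\right)}{29 \left(58 - -40\right)} - \frac{1}{3070}\right) + 1989 = \left(\frac{174 + 32 \cdot 40}{29 \left(58 + 40\right)} - \frac{1}{3070}\right) + 1989 = \left(\frac{174 + 1280}{29 \cdot 98} - \frac{1}{3070}\right) + 1989 = \left(\frac{1}{29} \cdot \frac{1}{98} \cdot 1454 - \frac{1}{3070}\right) + 1989 = \left(\frac{727}{1421} - \frac{1}{3070}\right) + 1989 = \frac{2230469}{4362470} + 1989 = \frac{8679183299}{4362470}$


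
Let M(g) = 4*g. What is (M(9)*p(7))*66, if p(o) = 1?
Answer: 2376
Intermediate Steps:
(M(9)*p(7))*66 = ((4*9)*1)*66 = (36*1)*66 = 36*66 = 2376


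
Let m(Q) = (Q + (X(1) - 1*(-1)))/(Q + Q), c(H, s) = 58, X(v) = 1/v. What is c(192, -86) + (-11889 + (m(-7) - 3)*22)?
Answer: -83224/7 ≈ -11889.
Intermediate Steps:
m(Q) = (2 + Q)/(2*Q) (m(Q) = (Q + (1/1 - 1*(-1)))/(Q + Q) = (Q + (1 + 1))/((2*Q)) = (Q + 2)*(1/(2*Q)) = (2 + Q)*(1/(2*Q)) = (2 + Q)/(2*Q))
c(192, -86) + (-11889 + (m(-7) - 3)*22) = 58 + (-11889 + ((½)*(2 - 7)/(-7) - 3)*22) = 58 + (-11889 + ((½)*(-⅐)*(-5) - 3)*22) = 58 + (-11889 + (5/14 - 3)*22) = 58 + (-11889 - 37/14*22) = 58 + (-11889 - 407/7) = 58 - 83630/7 = -83224/7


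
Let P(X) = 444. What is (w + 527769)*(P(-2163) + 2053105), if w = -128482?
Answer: 819955419563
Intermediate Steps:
(w + 527769)*(P(-2163) + 2053105) = (-128482 + 527769)*(444 + 2053105) = 399287*2053549 = 819955419563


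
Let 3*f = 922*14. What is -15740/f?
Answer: -11805/3227 ≈ -3.6582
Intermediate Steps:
f = 12908/3 (f = (922*14)/3 = (⅓)*12908 = 12908/3 ≈ 4302.7)
-15740/f = -15740/12908/3 = -15740*3/12908 = -11805/3227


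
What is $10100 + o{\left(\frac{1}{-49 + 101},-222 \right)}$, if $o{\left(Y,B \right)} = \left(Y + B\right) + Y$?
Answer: $\frac{256829}{26} \approx 9878.0$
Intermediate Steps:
$o{\left(Y,B \right)} = B + 2 Y$ ($o{\left(Y,B \right)} = \left(B + Y\right) + Y = B + 2 Y$)
$10100 + o{\left(\frac{1}{-49 + 101},-222 \right)} = 10100 - \left(222 - \frac{2}{-49 + 101}\right) = 10100 - \left(222 - \frac{2}{52}\right) = 10100 + \left(-222 + 2 \cdot \frac{1}{52}\right) = 10100 + \left(-222 + \frac{1}{26}\right) = 10100 - \frac{5771}{26} = \frac{256829}{26}$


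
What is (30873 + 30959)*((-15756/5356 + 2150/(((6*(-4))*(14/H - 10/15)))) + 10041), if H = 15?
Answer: 123579715255/206 ≈ 5.9990e+8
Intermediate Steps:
(30873 + 30959)*((-15756/5356 + 2150/(((6*(-4))*(14/H - 10/15)))) + 10041) = (30873 + 30959)*((-15756/5356 + 2150/(((6*(-4))*(14/15 - 10/15)))) + 10041) = 61832*((-15756*1/5356 + 2150/((-24*(14*(1/15) - 10*1/15)))) + 10041) = 61832*((-303/103 + 2150/((-24*(14/15 - 2/3)))) + 10041) = 61832*((-303/103 + 2150/((-24*4/15))) + 10041) = 61832*((-303/103 + 2150/(-32/5)) + 10041) = 61832*((-303/103 + 2150*(-5/32)) + 10041) = 61832*((-303/103 - 5375/16) + 10041) = 61832*(-558473/1648 + 10041) = 61832*(15989095/1648) = 123579715255/206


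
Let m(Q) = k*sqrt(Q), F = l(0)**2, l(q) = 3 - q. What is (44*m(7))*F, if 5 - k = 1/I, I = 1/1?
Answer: 1584*sqrt(7) ≈ 4190.9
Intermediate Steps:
I = 1
F = 9 (F = (3 - 1*0)**2 = (3 + 0)**2 = 3**2 = 9)
k = 4 (k = 5 - 1/1 = 5 - 1*1 = 5 - 1 = 4)
m(Q) = 4*sqrt(Q)
(44*m(7))*F = (44*(4*sqrt(7)))*9 = (176*sqrt(7))*9 = 1584*sqrt(7)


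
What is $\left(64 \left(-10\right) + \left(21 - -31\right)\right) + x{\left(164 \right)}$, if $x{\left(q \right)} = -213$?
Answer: $-801$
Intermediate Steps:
$\left(64 \left(-10\right) + \left(21 - -31\right)\right) + x{\left(164 \right)} = \left(64 \left(-10\right) + \left(21 - -31\right)\right) - 213 = \left(-640 + \left(21 + 31\right)\right) - 213 = \left(-640 + 52\right) - 213 = -588 - 213 = -801$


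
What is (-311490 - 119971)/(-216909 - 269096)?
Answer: 431461/486005 ≈ 0.88777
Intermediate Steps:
(-311490 - 119971)/(-216909 - 269096) = -431461/(-486005) = -431461*(-1/486005) = 431461/486005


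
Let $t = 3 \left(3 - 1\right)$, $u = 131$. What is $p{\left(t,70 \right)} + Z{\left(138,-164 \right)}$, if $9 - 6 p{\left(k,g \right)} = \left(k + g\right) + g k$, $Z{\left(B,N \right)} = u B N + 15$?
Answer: $- \frac{17789149}{6} \approx -2.9649 \cdot 10^{6}$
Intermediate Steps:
$Z{\left(B,N \right)} = 15 + 131 B N$ ($Z{\left(B,N \right)} = 131 B N + 15 = 15 + 131 B N$)
$t = 6$ ($t = 3 \cdot 2 = 6$)
$p{\left(k,g \right)} = \frac{3}{2} - \frac{g}{6} - \frac{k}{6} - \frac{g k}{6}$ ($p{\left(k,g \right)} = \frac{3}{2} - \frac{\left(k + g\right) + g k}{6} = \frac{3}{2} - \frac{\left(g + k\right) + g k}{6} = \frac{3}{2} - \frac{g + k + g k}{6} = \frac{3}{2} - \left(\frac{g}{6} + \frac{k}{6} + \frac{g k}{6}\right) = \frac{3}{2} - \frac{g}{6} - \frac{k}{6} - \frac{g k}{6}$)
$p{\left(t,70 \right)} + Z{\left(138,-164 \right)} = \left(\frac{3}{2} - \frac{35}{3} - 1 - \frac{35}{3} \cdot 6\right) + \left(15 + 131 \cdot 138 \left(-164\right)\right) = \left(\frac{3}{2} - \frac{35}{3} - 1 - 70\right) + \left(15 - 2964792\right) = - \frac{487}{6} - 2964777 = - \frac{17789149}{6}$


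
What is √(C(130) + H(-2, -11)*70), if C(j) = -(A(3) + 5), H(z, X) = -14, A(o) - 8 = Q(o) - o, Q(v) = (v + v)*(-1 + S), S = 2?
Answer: 2*I*√249 ≈ 31.559*I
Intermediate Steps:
Q(v) = 2*v (Q(v) = (v + v)*(-1 + 2) = (2*v)*1 = 2*v)
A(o) = 8 + o (A(o) = 8 + (2*o - o) = 8 + o)
C(j) = -16 (C(j) = -((8 + 3) + 5) = -(11 + 5) = -1*16 = -16)
√(C(130) + H(-2, -11)*70) = √(-16 - 14*70) = √(-16 - 980) = √(-996) = 2*I*√249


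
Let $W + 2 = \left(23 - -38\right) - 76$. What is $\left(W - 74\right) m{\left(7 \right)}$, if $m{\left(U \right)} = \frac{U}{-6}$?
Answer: $\frac{637}{6} \approx 106.17$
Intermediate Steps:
$m{\left(U \right)} = - \frac{U}{6}$ ($m{\left(U \right)} = U \left(- \frac{1}{6}\right) = - \frac{U}{6}$)
$W = -17$ ($W = -2 + \left(\left(23 - -38\right) - 76\right) = -2 + \left(\left(23 + 38\right) - 76\right) = -2 + \left(61 - 76\right) = -2 - 15 = -17$)
$\left(W - 74\right) m{\left(7 \right)} = \left(-17 - 74\right) \left(\left(- \frac{1}{6}\right) 7\right) = \left(-91\right) \left(- \frac{7}{6}\right) = \frac{637}{6}$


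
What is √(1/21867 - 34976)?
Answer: I*√16724323116597/21867 ≈ 187.02*I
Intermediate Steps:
√(1/21867 - 34976) = √(-764820191/21867) = I*√16724323116597/21867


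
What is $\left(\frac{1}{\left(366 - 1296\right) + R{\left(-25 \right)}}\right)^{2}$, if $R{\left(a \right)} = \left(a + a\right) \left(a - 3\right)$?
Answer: $\frac{1}{220900} \approx 4.5269 \cdot 10^{-6}$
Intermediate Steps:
$R{\left(a \right)} = 2 a \left(-3 + a\right)$
$\left(\frac{1}{\left(366 - 1296\right) + R{\left(-25 \right)}}\right)^{2} = \left(\frac{1}{\left(366 - 1296\right) + 2 \left(-25\right) \left(-3 - 25\right)}\right)^{2} = \left(\frac{1}{-930 + 2 \left(-25\right) \left(-28\right)}\right)^{2} = \left(\frac{1}{-930 + 1400}\right)^{2} = \left(\frac{1}{470}\right)^{2} = \frac{1}{220900}$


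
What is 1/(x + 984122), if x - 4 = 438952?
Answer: 1/1423078 ≈ 7.0270e-7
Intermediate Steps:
x = 438956 (x = 4 + 438952 = 438956)
1/(x + 984122) = 1/(438956 + 984122) = 1/1423078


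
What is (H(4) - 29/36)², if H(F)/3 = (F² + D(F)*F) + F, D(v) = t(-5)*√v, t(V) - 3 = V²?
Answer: 692900329/1296 ≈ 5.3465e+5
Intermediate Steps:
t(V) = 3 + V²
D(v) = 28*√v (D(v) = (3 + (-5)²)*√v = (3 + 25)*√v = 28*√v)
H(F) = 3*F + 3*F² + 84*F^(3/2) (H(F) = 3*((F² + (28*√F)*F) + F) = 3*((F² + 28*F^(3/2)) + F) = 3*(F + F² + 28*F^(3/2)) = 3*F + 3*F² + 84*F^(3/2))
(H(4) - 29/36)² = (3*4*(1 + 4 + 28*√4) - 29/36)² = (3*4*(1 + 4 + 28*2) - 29*1/36)² = (3*4*(1 + 4 + 56) - 29/36)² = (3*4*61 - 29/36)² = (732 - 29/36)² = (26323/36)² = 692900329/1296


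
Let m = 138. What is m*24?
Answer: 3312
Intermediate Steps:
m*24 = 138*24 = 3312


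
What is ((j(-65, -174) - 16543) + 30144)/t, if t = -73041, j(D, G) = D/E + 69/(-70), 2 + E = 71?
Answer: -65683519/352788030 ≈ -0.18618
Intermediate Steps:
E = 69 (E = -2 + 71 = 69)
j(D, G) = -69/70 + D/69 (j(D, G) = D/69 + 69/(-70) = D*(1/69) + 69*(-1/70) = D/69 - 69/70 = -69/70 + D/69)
((j(-65, -174) - 16543) + 30144)/t = (((-69/70 + (1/69)*(-65)) - 16543) + 30144)/(-73041) = (((-69/70 - 65/69) - 16543) + 30144)*(-1/73041) = ((-9311/4830 - 16543) + 30144)*(-1/73041) = (-79912001/4830 + 30144)*(-1/73041) = (65683519/4830)*(-1/73041) = -65683519/352788030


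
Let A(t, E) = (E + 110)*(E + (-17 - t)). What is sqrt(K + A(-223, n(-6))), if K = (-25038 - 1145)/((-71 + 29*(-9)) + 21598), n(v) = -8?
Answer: sqrt(186386487602)/3038 ≈ 142.11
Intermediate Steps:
A(t, E) = (110 + E)*(-17 + E - t)
K = -26183/21266 (K = -26183/((-71 - 261) + 21598) = -26183/(-332 + 21598) = -26183/21266 ≈ -1.2312)
sqrt(K + A(-223, n(-6))) = sqrt(-26183/21266 + (-1870 + (-8)**2 - 110*(-223) + 93*(-8) - 1*(-8)*(-223))) = sqrt(-26183/21266 + (-1870 + 64 + 24530 - 744 - 1784)) = sqrt(-26183/21266 + 20196) = sqrt(429461953/21266) = sqrt(186386487602)/3038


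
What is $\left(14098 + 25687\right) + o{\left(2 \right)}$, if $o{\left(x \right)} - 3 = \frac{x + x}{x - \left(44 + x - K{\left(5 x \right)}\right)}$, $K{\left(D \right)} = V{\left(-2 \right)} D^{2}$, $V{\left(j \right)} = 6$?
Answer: $\frac{5530533}{139} \approx 39788.0$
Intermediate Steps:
$K{\left(D \right)} = 6 D^{2}$
$o{\left(x \right)} = 3 + \frac{2 x}{-44 + 150 x^{2}}$ ($o{\left(x \right)} = 3 + \frac{x + x}{x - \left(44 + x - 6 \cdot 25 x^{2}\right)} = 3 + \frac{2 x}{x - \left(44 + x - 150 x^{2}\right)} = 3 + \frac{2 x}{-44 + 150 x^{2}}$)
$\left(14098 + 25687\right) + o{\left(2 \right)} = \left(14098 + 25687\right) + \frac{-66 + 2 + 225 \cdot 2^{2}}{-22 + 75 \cdot 2^{2}} = 39785 + \frac{-66 + 2 + 225 \cdot 4}{-22 + 75 \cdot 4} = 39785 + \frac{-66 + 2 + 900}{-22 + 300} = 39785 + \frac{1}{278} \cdot 836 = 39785 + \frac{418}{139} = \frac{5530533}{139}$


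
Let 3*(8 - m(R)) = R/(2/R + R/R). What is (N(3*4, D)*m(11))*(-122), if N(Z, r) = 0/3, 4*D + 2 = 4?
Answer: 0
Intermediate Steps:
D = ½ (D = -½ + (¼)*4 = -½ + 1 = ½ ≈ 0.50000)
m(R) = 8 - R/(3*(1 + 2/R)) (m(R) = 8 - R/(3*(2/R + R/R)) = 8 - R/(3*(2/R + 1)) = 8 - R/(3*(1 + 2/R)))
N(Z, r) = 0 (N(Z, r) = 0*(⅓) = 0)
(N(3*4, D)*m(11))*(-122) = (0*((48 - 1*11² + 24*11)/(3*(2 + 11))))*(-122) = (0*((⅓)*(48 - 1*121 + 264)/13))*(-122) = (0*((⅓)*(1/13)*(48 - 121 + 264)))*(-122) = (0*((⅓)*(1/13)*191))*(-122) = (0*(191/39))*(-122) = 0*(-122) = 0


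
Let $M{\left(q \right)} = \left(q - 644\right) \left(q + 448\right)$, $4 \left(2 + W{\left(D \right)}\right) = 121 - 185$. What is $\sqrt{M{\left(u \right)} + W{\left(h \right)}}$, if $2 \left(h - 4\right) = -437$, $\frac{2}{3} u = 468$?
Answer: $\sqrt{66682} \approx 258.23$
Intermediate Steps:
$u = 702$ ($u = \frac{3}{2} \cdot 468 = 702$)
$h = - \frac{429}{2}$ ($h = 4 + \frac{1}{2} \left(-437\right) = 4 - \frac{437}{2} = - \frac{429}{2} \approx -214.5$)
$W{\left(D \right)} = -18$ ($W{\left(D \right)} = -2 + \frac{121 - 185}{4} = -2 + \frac{1}{4} \left(-64\right) = -2 - 16 = -18$)
$M{\left(q \right)} = \left(-644 + q\right) \left(448 + q\right)$
$\sqrt{M{\left(u \right)} + W{\left(h \right)}} = \sqrt{\left(-288512 + 702^{2} - 137592\right) - 18} = \sqrt{\left(-288512 + 492804 - 137592\right) - 18} = \sqrt{66700 - 18} = \sqrt{66682}$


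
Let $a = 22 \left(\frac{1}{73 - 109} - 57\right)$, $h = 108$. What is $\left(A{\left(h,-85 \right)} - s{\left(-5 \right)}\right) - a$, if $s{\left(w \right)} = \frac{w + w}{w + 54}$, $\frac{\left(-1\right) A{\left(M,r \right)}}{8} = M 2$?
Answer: $- \frac{417349}{882} \approx -473.18$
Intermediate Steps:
$A{\left(M,r \right)} = - 16 M$ ($A{\left(M,r \right)} = - 8 M 2 = - 8 \cdot 2 M = - 16 M$)
$s{\left(w \right)} = \frac{2 w}{54 + w}$
$a = - \frac{22583}{18}$ ($a = 22 \left(\frac{1}{-36} - 57\right) = 22 \left(- \frac{1}{36} - 57\right) = 22 \left(- \frac{2053}{36}\right) = - \frac{22583}{18} \approx -1254.6$)
$\left(A{\left(h,-85 \right)} - s{\left(-5 \right)}\right) - a = \left(\left(-16\right) 108 - 2 \left(-5\right) \frac{1}{54 - 5}\right) - - \frac{22583}{18} = \left(-1728 - 2 \left(-5\right) \frac{1}{49}\right) + \frac{22583}{18} = \left(-1728 - - \frac{10}{49}\right) + \frac{22583}{18} = \left(-1728 + \frac{10}{49}\right) + \frac{22583}{18} = - \frac{84662}{49} + \frac{22583}{18} = - \frac{417349}{882}$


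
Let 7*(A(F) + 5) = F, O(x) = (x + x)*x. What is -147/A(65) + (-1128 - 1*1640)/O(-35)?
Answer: -86803/2450 ≈ -35.430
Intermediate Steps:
O(x) = 2*x² (O(x) = (2*x)*x = 2*x²)
A(F) = -5 + F/7
-147/A(65) + (-1128 - 1*1640)/O(-35) = -147/(-5 + (⅐)*65) + (-1128 - 1*1640)/((2*(-35)²)) = -147/(-5 + 65/7) + (-1128 - 1640)/((2*1225)) = -147/30/7 - 2768/2450 = -147*7/30 - 2768*1/2450 = -343/10 - 1384/1225 = -86803/2450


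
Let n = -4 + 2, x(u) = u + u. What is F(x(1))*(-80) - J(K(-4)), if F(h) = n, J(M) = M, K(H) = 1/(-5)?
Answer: 801/5 ≈ 160.20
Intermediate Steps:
x(u) = 2*u
K(H) = -1/5
n = -2
F(h) = -2
F(x(1))*(-80) - J(K(-4)) = -2*(-80) - 1*(-1/5) = 160 + 1/5 = 801/5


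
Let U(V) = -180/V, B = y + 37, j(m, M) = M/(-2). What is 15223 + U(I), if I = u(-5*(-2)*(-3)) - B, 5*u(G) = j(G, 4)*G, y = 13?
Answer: 289327/19 ≈ 15228.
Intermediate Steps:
j(m, M) = -M/2 (j(m, M) = M*(-½) = -M/2)
u(G) = -2*G/5 (u(G) = ((-½*4)*G)/5 = (-2*G)/5 = -2*G/5)
B = 50 (B = 13 + 37 = 50)
I = -38 (I = -2*(-5*(-2))*(-3)/5 - 1*50 = -4*(-3) - 50 = -⅖*(-30) - 50 = 12 - 50 = -38)
15223 + U(I) = 15223 - 180/(-38) = 15223 - 180*(-1/38) = 15223 + 90/19 = 289327/19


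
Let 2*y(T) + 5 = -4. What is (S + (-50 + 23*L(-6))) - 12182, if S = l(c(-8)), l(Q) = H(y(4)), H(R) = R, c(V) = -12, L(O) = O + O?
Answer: -25025/2 ≈ -12513.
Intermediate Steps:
y(T) = -9/2 (y(T) = -5/2 + (½)*(-4) = -5/2 - 2 = -9/2)
L(O) = 2*O
l(Q) = -9/2
S = -9/2 ≈ -4.5000
(S + (-50 + 23*L(-6))) - 12182 = (-9/2 + (-50 + 23*(2*(-6)))) - 12182 = (-9/2 + (-50 + 23*(-12))) - 12182 = (-9/2 + (-50 - 276)) - 12182 = (-9/2 - 326) - 12182 = -661/2 - 12182 = -25025/2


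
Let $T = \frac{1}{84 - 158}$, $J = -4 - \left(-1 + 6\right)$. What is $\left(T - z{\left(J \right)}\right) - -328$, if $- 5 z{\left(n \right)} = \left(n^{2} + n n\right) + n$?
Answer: $\frac{132677}{370} \approx 358.59$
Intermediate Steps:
$J = -9$ ($J = -4 - 5 = -9$)
$z{\left(n \right)} = - \frac{2 n^{2}}{5} - \frac{n}{5}$ ($z{\left(n \right)} = - \frac{\left(n^{2} + n n\right) + n}{5} = - \frac{\left(n^{2} + n^{2}\right) + n}{5} = - \frac{2 n^{2} + n}{5} = - \frac{n + 2 n^{2}}{5} = - \frac{2 n^{2}}{5} - \frac{n}{5}$)
$T = - \frac{1}{74}$ ($T = \frac{1}{-74} = - \frac{1}{74} \approx -0.013514$)
$\left(T - z{\left(J \right)}\right) - -328 = \left(- \frac{1}{74} - \left(- \frac{1}{5}\right) \left(-9\right) \left(1 + 2 \left(-9\right)\right)\right) - -328 = \left(- \frac{1}{74} - \left(- \frac{1}{5}\right) \left(-9\right) \left(1 - 18\right)\right) + 328 = \left(- \frac{1}{74} - \left(- \frac{1}{5}\right) \left(-9\right) \left(-17\right)\right) + 328 = \left(- \frac{1}{74} - - \frac{153}{5}\right) + 328 = \left(- \frac{1}{74} + \frac{153}{5}\right) + 328 = \frac{11317}{370} + 328 = \frac{132677}{370}$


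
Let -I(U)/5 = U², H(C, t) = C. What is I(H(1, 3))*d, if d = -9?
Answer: 45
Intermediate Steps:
I(U) = -5*U²
I(H(1, 3))*d = -5*1²*(-9) = -5*1*(-9) = -5*(-9) = 45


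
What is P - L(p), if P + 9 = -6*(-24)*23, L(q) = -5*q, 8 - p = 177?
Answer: 2458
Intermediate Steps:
p = -169 (p = 8 - 1*177 = 8 - 177 = -169)
P = 3303 (P = -9 - 6*(-24)*23 = -9 + 144*23 = -9 + 3312 = 3303)
P - L(p) = 3303 - (-5)*(-169) = 3303 - 1*845 = 3303 - 845 = 2458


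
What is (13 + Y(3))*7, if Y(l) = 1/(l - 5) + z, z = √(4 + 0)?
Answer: 203/2 ≈ 101.50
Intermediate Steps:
z = 2 (z = √4 = 2)
Y(l) = 2 + 1/(-5 + l) (Y(l) = 1/(l - 5) + 2 = 1/(-5 + l) + 2 = 2 + 1/(-5 + l))
(13 + Y(3))*7 = (13 + (-9 + 2*3)/(-5 + 3))*7 = (13 + (-9 + 6)/(-2))*7 = (13 - ½*(-3))*7 = (13 + 3/2)*7 = (29/2)*7 = 203/2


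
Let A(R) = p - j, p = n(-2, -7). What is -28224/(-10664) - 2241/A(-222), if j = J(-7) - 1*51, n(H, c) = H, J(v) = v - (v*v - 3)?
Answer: -875799/45322 ≈ -19.324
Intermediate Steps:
J(v) = 3 + v - v**2 (J(v) = v - (v**2 - 3) = v - (-3 + v**2) = v + (3 - v**2) = 3 + v - v**2)
p = -2
j = -104 (j = (3 - 7 - 1*(-7)**2) - 1*51 = (3 - 7 - 1*49) - 51 = (3 - 7 - 49) - 51 = -53 - 51 = -104)
A(R) = 102 (A(R) = -2 - 1*(-104) = -2 + 104 = 102)
-28224/(-10664) - 2241/A(-222) = -28224/(-10664) - 2241/102 = -28224*(-1/10664) - 2241*1/102 = 3528/1333 - 747/34 = -875799/45322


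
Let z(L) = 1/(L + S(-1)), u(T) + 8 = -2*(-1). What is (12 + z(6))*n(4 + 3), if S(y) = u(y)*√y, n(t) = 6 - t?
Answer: -145/12 - I/12 ≈ -12.083 - 0.083333*I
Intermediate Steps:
u(T) = -6 (u(T) = -8 - 2*(-1) = -8 + 2 = -6)
S(y) = -6*√y
z(L) = 1/(L - 6*I)
(12 + z(6))*n(4 + 3) = (12 + 1/(6 - 6*I))*(6 - (4 + 3)) = (12 + (6 + 6*I)/72)*(6 - 1*7) = (12 + (6 + 6*I)/72)*(6 - 7) = (12 + (6 + 6*I)/72)*(-1) = -12 - (6 + 6*I)/72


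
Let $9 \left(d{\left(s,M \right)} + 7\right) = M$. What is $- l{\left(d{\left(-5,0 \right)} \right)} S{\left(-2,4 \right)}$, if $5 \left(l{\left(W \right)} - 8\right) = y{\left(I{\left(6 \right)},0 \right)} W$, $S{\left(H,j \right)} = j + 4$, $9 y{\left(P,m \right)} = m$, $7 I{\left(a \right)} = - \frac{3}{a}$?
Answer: $-64$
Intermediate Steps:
$I{\left(a \right)} = - \frac{3}{7 a}$ ($I{\left(a \right)} = \frac{\left(-3\right) \frac{1}{a}}{7} = - \frac{3}{7 a}$)
$y{\left(P,m \right)} = \frac{m}{9}$
$d{\left(s,M \right)} = -7 + \frac{M}{9}$
$S{\left(H,j \right)} = 4 + j$
$l{\left(W \right)} = 8$ ($l{\left(W \right)} = 8 + \frac{\frac{1}{9} \cdot 0 W}{5} = 8 + \frac{0 W}{5} = 8 + \frac{1}{5} \cdot 0 = 8 + 0 = 8$)
$- l{\left(d{\left(-5,0 \right)} \right)} S{\left(-2,4 \right)} = \left(-1\right) 8 \left(4 + 4\right) = \left(-8\right) 8 = -64$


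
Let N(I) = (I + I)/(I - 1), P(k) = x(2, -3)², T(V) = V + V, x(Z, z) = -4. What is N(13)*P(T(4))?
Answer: 104/3 ≈ 34.667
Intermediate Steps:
T(V) = 2*V
P(k) = 16 (P(k) = (-4)² = 16)
N(I) = 2*I/(-1 + I) (N(I) = (2*I)/(-1 + I) = 2*I/(-1 + I))
N(13)*P(T(4)) = (2*13/(-1 + 13))*16 = (2*13/12)*16 = (2*13*(1/12))*16 = (13/6)*16 = 104/3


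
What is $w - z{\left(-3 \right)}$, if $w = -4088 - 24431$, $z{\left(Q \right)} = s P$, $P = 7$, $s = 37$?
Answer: $-28778$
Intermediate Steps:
$z{\left(Q \right)} = 259$ ($z{\left(Q \right)} = 37 \cdot 7 = 259$)
$w = -28519$
$w - z{\left(-3 \right)} = -28519 - 259 = -28778$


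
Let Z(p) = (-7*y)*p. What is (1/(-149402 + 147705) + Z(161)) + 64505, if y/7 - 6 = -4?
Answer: 82689718/1697 ≈ 48727.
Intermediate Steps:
y = 14 (y = 42 + 7*(-4) = 42 - 28 = 14)
Z(p) = -98*p (Z(p) = (-7*14)*p = -98*p)
(1/(-149402 + 147705) + Z(161)) + 64505 = (1/(-149402 + 147705) - 98*161) + 64505 = (1/(-1697) - 15778) + 64505 = (-1/1697 - 15778) + 64505 = -26775267/1697 + 64505 = 82689718/1697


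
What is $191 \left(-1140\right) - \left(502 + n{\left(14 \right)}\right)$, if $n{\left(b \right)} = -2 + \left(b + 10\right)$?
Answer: $-218264$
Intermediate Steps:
$n{\left(b \right)} = 8 + b$ ($n{\left(b \right)} = -2 + \left(10 + b\right) = 8 + b$)
$191 \left(-1140\right) - \left(502 + n{\left(14 \right)}\right) = 191 \left(-1140\right) - 524 = -217740 - 524 = -218264$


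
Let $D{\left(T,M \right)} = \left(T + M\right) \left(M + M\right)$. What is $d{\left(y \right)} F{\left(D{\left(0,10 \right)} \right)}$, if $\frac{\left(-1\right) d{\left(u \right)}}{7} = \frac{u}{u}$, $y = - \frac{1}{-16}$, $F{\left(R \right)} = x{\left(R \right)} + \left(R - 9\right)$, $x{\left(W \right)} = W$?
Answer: $-2737$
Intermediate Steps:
$D{\left(T,M \right)} = 2 M \left(M + T\right)$ ($D{\left(T,M \right)} = \left(M + T\right) 2 M = 2 M \left(M + T\right)$)
$F{\left(R \right)} = -9 + 2 R$ ($F{\left(R \right)} = R + \left(R - 9\right) = R + \left(-9 + R\right) = -9 + 2 R$)
$y = \frac{1}{16}$ ($y = \left(-1\right) \left(- \frac{1}{16}\right) = \frac{1}{16} \approx 0.0625$)
$d{\left(u \right)} = -7$ ($d{\left(u \right)} = - 7 \frac{u}{u} = \left(-7\right) 1 = -7$)
$d{\left(y \right)} F{\left(D{\left(0,10 \right)} \right)} = - 7 \left(-9 + 2 \cdot 2 \cdot 10 \left(10 + 0\right)\right) = - 7 \left(-9 + 2 \cdot 2 \cdot 10 \cdot 10\right) = - 7 \left(-9 + 2 \cdot 200\right) = - 7 \left(-9 + 400\right) = \left(-7\right) 391 = -2737$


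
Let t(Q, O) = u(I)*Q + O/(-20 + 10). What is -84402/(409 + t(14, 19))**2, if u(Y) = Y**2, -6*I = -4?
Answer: -683656200/1383765601 ≈ -0.49405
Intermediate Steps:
I = 2/3 (I = -1/6*(-4) = 2/3 ≈ 0.66667)
t(Q, O) = -O/10 + 4*Q/9 (t(Q, O) = (2/3)**2*Q + O/(-20 + 10) = 4*Q/9 + O/(-10) = 4*Q/9 - O/10 = -O/10 + 4*Q/9)
-84402/(409 + t(14, 19))**2 = -84402/(409 + (-1/10*19 + (4/9)*14))**2 = -84402/(409 + (-19/10 + 56/9))**2 = -84402/(409 + 389/90)**2 = -84402/((37199/90)**2) = -84402/1383765601/8100 = -84402*8100/1383765601 = -683656200/1383765601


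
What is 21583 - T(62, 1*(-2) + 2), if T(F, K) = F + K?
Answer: 21521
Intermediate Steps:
21583 - T(62, 1*(-2) + 2) = 21583 - (62 + (1*(-2) + 2)) = 21583 - (62 + (-2 + 2)) = 21583 - (62 + 0) = 21583 - 1*62 = 21583 - 62 = 21521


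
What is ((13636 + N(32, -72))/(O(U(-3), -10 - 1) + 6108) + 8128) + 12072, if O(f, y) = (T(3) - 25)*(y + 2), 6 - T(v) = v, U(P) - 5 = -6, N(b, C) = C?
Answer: 63697382/3153 ≈ 20202.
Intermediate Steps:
U(P) = -1 (U(P) = 5 - 6 = -1)
T(v) = 6 - v
O(f, y) = -44 - 22*y (O(f, y) = ((6 - 1*3) - 25)*(y + 2) = ((6 - 3) - 25)*(2 + y) = (3 - 25)*(2 + y) = -22*(2 + y) = -44 - 22*y)
((13636 + N(32, -72))/(O(U(-3), -10 - 1) + 6108) + 8128) + 12072 = ((13636 - 72)/((-44 - 22*(-10 - 1)) + 6108) + 8128) + 12072 = (13564/((-44 - 22*(-11)) + 6108) + 8128) + 12072 = (13564/((-44 + 242) + 6108) + 8128) + 12072 = (13564/(198 + 6108) + 8128) + 12072 = (13564/6306 + 8128) + 12072 = (13564*(1/6306) + 8128) + 12072 = (6782/3153 + 8128) + 12072 = 25634366/3153 + 12072 = 63697382/3153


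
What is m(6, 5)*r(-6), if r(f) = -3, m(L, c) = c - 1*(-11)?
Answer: -48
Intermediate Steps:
m(L, c) = 11 + c (m(L, c) = c + 11 = 11 + c)
m(6, 5)*r(-6) = (11 + 5)*(-3) = 16*(-3) = -48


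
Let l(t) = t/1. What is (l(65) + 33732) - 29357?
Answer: 4440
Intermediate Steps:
l(t) = t (l(t) = t*1 = t)
(l(65) + 33732) - 29357 = (65 + 33732) - 29357 = 33797 - 29357 = 4440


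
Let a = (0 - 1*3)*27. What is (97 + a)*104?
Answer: 1664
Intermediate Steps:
a = -81 (a = (0 - 3)*27 = -3*27 = -81)
(97 + a)*104 = (97 - 81)*104 = 16*104 = 1664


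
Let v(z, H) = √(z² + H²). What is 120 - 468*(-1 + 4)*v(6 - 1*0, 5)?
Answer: 120 - 1404*√61 ≈ -10846.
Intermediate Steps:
v(z, H) = √(H² + z²)
120 - 468*(-1 + 4)*v(6 - 1*0, 5) = 120 - 468*(-1 + 4)*√(5² + (6 - 1*0)²) = 120 - 1404*√(25 + (6 + 0)²) = 120 - 1404*√(25 + 6²) = 120 - 1404*√(25 + 36) = 120 - 1404*√61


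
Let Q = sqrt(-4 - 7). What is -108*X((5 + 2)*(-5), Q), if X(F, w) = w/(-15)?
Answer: 36*I*sqrt(11)/5 ≈ 23.88*I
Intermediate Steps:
Q = I*sqrt(11) (Q = sqrt(-11) = I*sqrt(11) ≈ 3.3166*I)
X(F, w) = -w/15 (X(F, w) = w*(-1/15) = -w/15)
-108*X((5 + 2)*(-5), Q) = -(-36)*I*sqrt(11)/5 = 36*I*sqrt(11)/5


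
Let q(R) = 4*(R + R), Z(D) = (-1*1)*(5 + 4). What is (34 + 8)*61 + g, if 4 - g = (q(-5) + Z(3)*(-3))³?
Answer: 4763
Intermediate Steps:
Z(D) = -9 (Z(D) = -1*9 = -9)
q(R) = 8*R (q(R) = 4*(2*R) = 8*R)
g = 2201 (g = 4 - (8*(-5) - 9*(-3))³ = 4 - (-40 + 27)³ = 4 - 1*(-13)³ = 4 - 1*(-2197) = 4 + 2197 = 2201)
(34 + 8)*61 + g = (34 + 8)*61 + 2201 = 42*61 + 2201 = 2562 + 2201 = 4763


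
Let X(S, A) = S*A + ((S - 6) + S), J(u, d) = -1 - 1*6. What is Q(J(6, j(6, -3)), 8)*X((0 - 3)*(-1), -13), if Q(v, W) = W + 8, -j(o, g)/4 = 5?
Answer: -624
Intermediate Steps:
j(o, g) = -20 (j(o, g) = -4*5 = -20)
J(u, d) = -7 (J(u, d) = -1 - 6 = -7)
Q(v, W) = 8 + W
X(S, A) = -6 + 2*S + A*S (X(S, A) = A*S + ((-6 + S) + S) = A*S + (-6 + 2*S) = -6 + 2*S + A*S)
Q(J(6, j(6, -3)), 8)*X((0 - 3)*(-1), -13) = (8 + 8)*(-6 + 2*((0 - 3)*(-1)) - 13*(0 - 3)*(-1)) = 16*(-6 + 2*(-3*(-1)) - (-39)*(-1)) = 16*(-6 + 2*3 - 13*3) = 16*(-6 + 6 - 39) = 16*(-39) = -624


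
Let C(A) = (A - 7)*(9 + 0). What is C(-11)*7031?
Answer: -1139022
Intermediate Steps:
C(A) = -63 + 9*A (C(A) = (-7 + A)*9 = -63 + 9*A)
C(-11)*7031 = (-63 + 9*(-11))*7031 = (-63 - 99)*7031 = -162*7031 = -1139022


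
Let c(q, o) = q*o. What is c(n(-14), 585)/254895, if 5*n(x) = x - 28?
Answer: -1638/84965 ≈ -0.019279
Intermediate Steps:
n(x) = -28/5 + x/5 (n(x) = (x - 28)/5 = (-28 + x)/5 = -28/5 + x/5)
c(q, o) = o*q
c(n(-14), 585)/254895 = (585*(-28/5 + (⅕)*(-14)))/254895 = (585*(-28/5 - 14/5))*(1/254895) = (585*(-42/5))*(1/254895) = -4914*1/254895 = -1638/84965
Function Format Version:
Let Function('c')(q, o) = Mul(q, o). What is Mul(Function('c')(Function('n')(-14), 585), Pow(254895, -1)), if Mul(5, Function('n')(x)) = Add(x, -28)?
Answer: Rational(-1638, 84965) ≈ -0.019279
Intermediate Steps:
Function('n')(x) = Add(Rational(-28, 5), Mul(Rational(1, 5), x)) (Function('n')(x) = Mul(Rational(1, 5), Add(x, -28)) = Mul(Rational(1, 5), Add(-28, x)) = Add(Rational(-28, 5), Mul(Rational(1, 5), x)))
Function('c')(q, o) = Mul(o, q)
Mul(Function('c')(Function('n')(-14), 585), Pow(254895, -1)) = Mul(Mul(585, Add(Rational(-28, 5), Mul(Rational(1, 5), -14))), Pow(254895, -1)) = Mul(Mul(585, Add(Rational(-28, 5), Rational(-14, 5))), Rational(1, 254895)) = Mul(Mul(585, Rational(-42, 5)), Rational(1, 254895)) = Mul(-4914, Rational(1, 254895)) = Rational(-1638, 84965)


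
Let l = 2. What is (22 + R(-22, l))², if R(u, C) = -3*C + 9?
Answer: 625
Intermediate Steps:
R(u, C) = 9 - 3*C
(22 + R(-22, l))² = (22 + (9 - 3*2))² = (22 + (9 - 6))² = (22 + 3)² = 25² = 625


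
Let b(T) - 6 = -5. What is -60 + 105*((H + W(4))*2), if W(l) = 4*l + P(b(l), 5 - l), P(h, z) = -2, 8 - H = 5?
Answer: 3510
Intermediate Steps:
H = 3 (H = 8 - 1*5 = 8 - 5 = 3)
b(T) = 1 (b(T) = 6 - 5 = 1)
W(l) = -2 + 4*l (W(l) = 4*l - 2 = -2 + 4*l)
-60 + 105*((H + W(4))*2) = -60 + 105*((3 + (-2 + 4*4))*2) = -60 + 105*((3 + (-2 + 16))*2) = -60 + 105*((3 + 14)*2) = -60 + 105*(17*2) = -60 + 105*34 = -60 + 3570 = 3510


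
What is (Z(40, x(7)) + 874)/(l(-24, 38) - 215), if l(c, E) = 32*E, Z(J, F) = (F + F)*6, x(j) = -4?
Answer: 118/143 ≈ 0.82517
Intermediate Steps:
Z(J, F) = 12*F (Z(J, F) = (2*F)*6 = 12*F)
(Z(40, x(7)) + 874)/(l(-24, 38) - 215) = (12*(-4) + 874)/(32*38 - 215) = (-48 + 874)/(1216 - 215) = 826/1001 = 826*(1/1001) = 118/143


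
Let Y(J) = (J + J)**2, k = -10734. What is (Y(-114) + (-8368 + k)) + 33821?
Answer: 66703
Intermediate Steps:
Y(J) = 4*J**2 (Y(J) = (2*J)**2 = 4*J**2)
(Y(-114) + (-8368 + k)) + 33821 = (4*(-114)**2 + (-8368 - 10734)) + 33821 = (4*12996 - 19102) + 33821 = (51984 - 19102) + 33821 = 32882 + 33821 = 66703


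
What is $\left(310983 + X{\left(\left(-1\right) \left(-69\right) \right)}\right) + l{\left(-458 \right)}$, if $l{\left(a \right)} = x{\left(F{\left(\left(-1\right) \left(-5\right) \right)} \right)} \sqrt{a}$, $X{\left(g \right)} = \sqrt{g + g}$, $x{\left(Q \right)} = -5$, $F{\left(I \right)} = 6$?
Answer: $310983 + \sqrt{138} - 5 i \sqrt{458} \approx 3.11 \cdot 10^{5} - 107.0 i$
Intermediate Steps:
$X{\left(g \right)} = \sqrt{2} \sqrt{g}$ ($X{\left(g \right)} = \sqrt{2 g} = \sqrt{2} \sqrt{g}$)
$l{\left(a \right)} = - 5 \sqrt{a}$
$\left(310983 + X{\left(\left(-1\right) \left(-69\right) \right)}\right) + l{\left(-458 \right)} = \left(310983 + \sqrt{2} \sqrt{\left(-1\right) \left(-69\right)}\right) - 5 \sqrt{-458} = \left(310983 + \sqrt{2} \sqrt{69}\right) - 5 i \sqrt{458} = \left(310983 + \sqrt{138}\right) - 5 i \sqrt{458} = 310983 + \sqrt{138} - 5 i \sqrt{458}$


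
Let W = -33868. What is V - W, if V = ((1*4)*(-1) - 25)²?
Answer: 34709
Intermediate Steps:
V = 841 (V = (4*(-1) - 25)² = (-4 - 25)² = (-29)² = 841)
V - W = 841 - 1*(-33868) = 841 + 33868 = 34709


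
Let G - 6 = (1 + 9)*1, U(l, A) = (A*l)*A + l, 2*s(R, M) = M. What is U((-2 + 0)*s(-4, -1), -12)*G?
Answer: 2320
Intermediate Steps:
s(R, M) = M/2
U(l, A) = l + l*A² (U(l, A) = l*A² + l = l + l*A²)
G = 16 (G = 6 + (1 + 9)*1 = 6 + 10*1 = 6 + 10 = 16)
U((-2 + 0)*s(-4, -1), -12)*G = (((-2 + 0)*((½)*(-1)))*(1 + (-12)²))*16 = ((-2*(-½))*(1 + 144))*16 = (1*145)*16 = 145*16 = 2320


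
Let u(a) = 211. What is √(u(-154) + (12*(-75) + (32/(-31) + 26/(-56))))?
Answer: I*√130059167/434 ≈ 26.277*I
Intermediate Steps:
√(u(-154) + (12*(-75) + (32/(-31) + 26/(-56)))) = √(211 + (12*(-75) + (32/(-31) + 26/(-56)))) = √(211 + (-900 + (32*(-1/31) + 26*(-1/56)))) = √(211 + (-900 + (-32/31 - 13/28))) = √(211 + (-900 - 1299/868)) = √(211 - 782499/868) = √(-599351/868) = I*√130059167/434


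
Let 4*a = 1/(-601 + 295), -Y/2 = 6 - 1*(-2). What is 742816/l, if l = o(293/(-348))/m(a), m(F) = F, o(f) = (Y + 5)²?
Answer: -92852/18513 ≈ -5.0155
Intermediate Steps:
Y = -16 (Y = -2*(6 - 1*(-2)) = -2*(6 + 2) = -2*8 = -16)
o(f) = 121 (o(f) = (-16 + 5)² = (-11)² = 121)
a = -1/1224 (a = 1/(4*(-601 + 295)) = (¼)/(-306) = (¼)*(-1/306) = -1/1224 ≈ -0.00081699)
l = -148104 (l = 121/(-1/1224) = 121*(-1224) = -148104)
742816/l = 742816/(-148104) = 742816*(-1/148104) = -92852/18513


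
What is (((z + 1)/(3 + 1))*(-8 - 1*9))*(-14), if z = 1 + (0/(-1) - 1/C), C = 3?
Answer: 595/6 ≈ 99.167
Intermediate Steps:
z = 2/3 (z = 1 + (0/(-1) - 1/3) = 1 + (0*(-1) - 1*1/3) = 1 + (0 - 1/3) = 1 - 1/3 = 2/3 ≈ 0.66667)
(((z + 1)/(3 + 1))*(-8 - 1*9))*(-14) = (((2/3 + 1)/(3 + 1))*(-8 - 1*9))*(-14) = (((5/3)/4)*(-8 - 9))*(-14) = (((5/3)*(1/4))*(-17))*(-14) = ((5/12)*(-17))*(-14) = -85/12*(-14) = 595/6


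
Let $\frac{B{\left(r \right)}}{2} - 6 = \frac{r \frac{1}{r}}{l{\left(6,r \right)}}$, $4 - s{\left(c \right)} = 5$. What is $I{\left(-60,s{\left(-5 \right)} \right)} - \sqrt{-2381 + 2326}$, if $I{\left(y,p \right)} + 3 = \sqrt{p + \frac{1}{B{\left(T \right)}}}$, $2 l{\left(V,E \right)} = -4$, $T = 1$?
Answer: $-3 - i \sqrt{55} + \frac{i \sqrt{110}}{11} \approx -3.0 - 6.4627 i$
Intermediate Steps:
$l{\left(V,E \right)} = -2$ ($l{\left(V,E \right)} = \frac{1}{2} \left(-4\right) = -2$)
$s{\left(c \right)} = -1$ ($s{\left(c \right)} = 4 - 5 = -1$)
$B{\left(r \right)} = 11$ ($B{\left(r \right)} = 12 + 2 \frac{r \frac{1}{r}}{-2} = 12 + 2 \cdot 1 \left(- \frac{1}{2}\right) = 12 + 2 \left(- \frac{1}{2}\right) = 12 - 1 = 11$)
$I{\left(y,p \right)} = -3 + \sqrt{\frac{1}{11} + p}$ ($I{\left(y,p \right)} = -3 + \sqrt{p + \frac{1}{11}} = -3 + \sqrt{\frac{1}{11} + p}$)
$I{\left(-60,s{\left(-5 \right)} \right)} - \sqrt{-2381 + 2326} = \left(-3 + \frac{\sqrt{11 + 121 \left(-1\right)}}{11}\right) - \sqrt{-2381 + 2326} = \left(-3 + \frac{\sqrt{11 - 121}}{11}\right) - \sqrt{-55} = \left(-3 + \frac{\sqrt{-110}}{11}\right) - i \sqrt{55} = \left(-3 + \frac{i \sqrt{110}}{11}\right) - i \sqrt{55} = -3 - i \sqrt{55} + \frac{i \sqrt{110}}{11}$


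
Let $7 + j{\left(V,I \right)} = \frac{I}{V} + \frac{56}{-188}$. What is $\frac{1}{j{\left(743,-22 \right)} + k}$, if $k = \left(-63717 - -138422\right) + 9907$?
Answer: $\frac{34921}{2954479769} \approx 1.182 \cdot 10^{-5}$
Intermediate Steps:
$k = 84612$ ($k = \left(-63717 + 138422\right) + 9907 = 74705 + 9907 = 84612$)
$j{\left(V,I \right)} = - \frac{343}{47} + \frac{I}{V}$ ($j{\left(V,I \right)} = -7 + \left(\frac{I}{V} + \frac{56}{-188}\right) = -7 + \left(\frac{I}{V} + 56 \left(- \frac{1}{188}\right)\right) = -7 + \left(\frac{I}{V} - \frac{14}{47}\right) = -7 + \left(- \frac{14}{47} + \frac{I}{V}\right) = - \frac{343}{47} + \frac{I}{V}$)
$\frac{1}{j{\left(743,-22 \right)} + k} = \frac{1}{\left(- \frac{343}{47} - \frac{22}{743}\right) + 84612} = \frac{1}{- \frac{255883}{34921} + 84612} = \frac{1}{\frac{2954479769}{34921}} = \frac{34921}{2954479769}$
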